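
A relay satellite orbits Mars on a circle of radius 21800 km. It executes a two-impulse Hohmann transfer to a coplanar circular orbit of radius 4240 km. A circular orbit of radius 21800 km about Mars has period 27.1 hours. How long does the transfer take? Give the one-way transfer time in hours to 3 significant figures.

From Kepler's third law T² = 4π²r³/μ at r = 21800 km, T = 27.1 hours = 27.1 × 3600 s = 97560 s: μ = 4π²r³/T² = 42972.0 km³/s².
The Hohmann ellipse has a_t = (r₁ + r₂)/2 = 13020 km.
Transfer time t = π√(a_t³/μ) = π√((13020)³ / 42972.0) = 22515 s.
Converting: 22515 s ÷ 3600 s/hour = 6.25 hours.

t = 6.25 hours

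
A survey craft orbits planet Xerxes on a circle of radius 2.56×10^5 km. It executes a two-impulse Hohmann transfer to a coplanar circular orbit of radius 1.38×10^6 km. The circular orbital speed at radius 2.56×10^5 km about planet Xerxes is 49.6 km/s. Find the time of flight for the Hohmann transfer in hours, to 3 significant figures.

From the circular-orbit relation v² = μ/r at r = 2.56×10^5 km: μ = v²r = (49.6)² × 2.56×10^5 = 6.29801×10^8 km³/s².
Transfer-ellipse semi-major axis a_t = (r₁ + r₂)/2 = (2.560×10^5 + 1.380×10^6)/2 = 8.180×10^5 km.
Half the transfer-orbit period gives t = π√(a_t³/μ) = 92610 s.
Converting: 92610 s ÷ 3600 s/hour = 25.7 hours.

t = 25.7 hours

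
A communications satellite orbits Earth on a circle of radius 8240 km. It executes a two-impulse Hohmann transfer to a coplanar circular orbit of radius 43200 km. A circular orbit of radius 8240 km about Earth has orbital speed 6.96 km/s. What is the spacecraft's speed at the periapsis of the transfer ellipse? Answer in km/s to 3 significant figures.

v = 9.02 km/s

From the circular-orbit relation v² = μ/r at r = 8240 km: μ = v²r = (6.96)² × 8240 = 3.99159×10^5 km³/s².
The Hohmann ellipse has a_t = (r₁ + r₂)/2 = 25720 km.
At periapsis, r = 8240 km.
From the vis-viva equation, v = √[μ(2/r − 1/a_t)] = 9.020 km/s.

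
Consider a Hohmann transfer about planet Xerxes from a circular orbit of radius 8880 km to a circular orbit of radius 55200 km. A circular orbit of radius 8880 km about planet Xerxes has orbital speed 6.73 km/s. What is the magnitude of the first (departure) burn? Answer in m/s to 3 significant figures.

From the circular-orbit relation v² = μ/r at r = 8880 km: μ = v²r = (6.73)² × 8880 = 4.02201×10^5 km³/s².
The Hohmann ellipse has a_t = (r₁ + r₂)/2 = 32040 km.
Circular speed at r = 8880 km: v_c = √(μ/r) = 6.730 km/s.
Transfer-orbit speed at the same r (vis-viva, a = a_t): v_t = √[μ(2/r − 1/a_t)] = 8.834 km/s.
Δv₁ = |v_t − v_c| = |8.834 − 6.730| = 2.104 km/s.

Δv₁ = 2100 m/s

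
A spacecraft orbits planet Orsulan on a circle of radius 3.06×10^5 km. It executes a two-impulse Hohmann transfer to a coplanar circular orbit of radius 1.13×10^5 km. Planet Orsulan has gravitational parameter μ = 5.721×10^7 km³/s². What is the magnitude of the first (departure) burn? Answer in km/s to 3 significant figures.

Semi-major axis of the transfer orbit: a_t = (3.060×10^5 + 1.130×10^5)/2 = 2.095×10^5 km.
On the circular orbit at r = 3.060×10^5 km, v_c = √(μ/r) = 13.673 km/s.
Transfer-orbit speed at the same r (vis-viva, a = a_t): v_t = √[μ(2/r − 1/a_t)] = 10.042 km/s.
Δv₁ = |v_t − v_c| = |10.042 − 13.673| = 3.631 km/s.

Δv₁ = 3.63 km/s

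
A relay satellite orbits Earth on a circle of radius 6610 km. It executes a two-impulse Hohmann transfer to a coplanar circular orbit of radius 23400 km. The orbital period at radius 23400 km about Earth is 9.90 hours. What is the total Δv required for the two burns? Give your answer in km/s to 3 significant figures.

From Kepler's third law T² = 4π²r³/μ at r = 23400 km, T = 9.90 hours = 9.90 × 3600 s = 35640 s: μ = 4π²r³/T² = 3.98228×10^5 km³/s².
Transfer-ellipse semi-major axis a_t = (r₁ + r₂)/2 = (6610 + 23400)/2 = 15005 km.
At r₁ the circular-orbit speed is v₁ = √(μ/r₁) = 7.762 km/s.
On the transfer ellipse at r₁, vis-viva gives v_p = √[μ(2/r₁ − 1/a_t)] = 9.693 km/s.
First burn Δv₁ = |v_p − v₁| = 1.931 km/s.
At r₂, v₂ = √(μ/r₂) = 4.125 km/s.
Transfer-orbit speed at r₂: v_a = √[μ(2/r₂ − 1/a_t)] = 2.738 km/s.
Second burn Δv₂ = |v₂ − v_a| = 1.387 km/s.
Total Δv = Δv₁ + Δv₂ = 3.318 km/s.

Δv = 3.32 km/s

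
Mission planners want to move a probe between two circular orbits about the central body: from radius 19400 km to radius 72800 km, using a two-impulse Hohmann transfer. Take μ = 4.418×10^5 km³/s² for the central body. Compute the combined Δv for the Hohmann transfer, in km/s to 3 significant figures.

Semi-major axis of the transfer orbit: a_t = (19400 + 72800)/2 = 46100 km.
Circular speed at r₁: v₁ = √(μ/r₁) = √(4.418×10^5/19400) = 4.772 km/s.
On the transfer ellipse at r₁, vis-viva gives v_p = √[μ(2/r₁ − 1/a_t)] = 5.997 km/s.
First burn Δv₁ = |v_p − v₁| = 1.225 km/s.
At r₂, v₂ = √(μ/r₂) = 2.4635 km/s.
Transfer-orbit speed at r₂: v_a = √[μ(2/r₂ − 1/a_t)] = 1.5981 km/s.
Second burn Δv₂ = |v₂ − v_a| = 0.8654 km/s.
Δv = Δv₁ + Δv₂ = 1.225 + 0.8654 = 2.090 km/s.

Δv = 2.09 km/s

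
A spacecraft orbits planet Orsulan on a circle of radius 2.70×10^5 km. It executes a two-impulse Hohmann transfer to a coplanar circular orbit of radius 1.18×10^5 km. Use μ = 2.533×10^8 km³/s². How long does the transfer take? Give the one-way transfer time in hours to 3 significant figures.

Transfer-ellipse semi-major axis a_t = (r₁ + r₂)/2 = (2.700×10^5 + 1.180×10^5)/2 = 1.940×10^5 km.
By Kepler's third law the transfer-orbit period is T = 2π√(a_t³/μ), so t = T/2 = 16870 s.
Converting: 16870 s ÷ 3600 s/hour = 4.69 hours.

t = 4.69 hours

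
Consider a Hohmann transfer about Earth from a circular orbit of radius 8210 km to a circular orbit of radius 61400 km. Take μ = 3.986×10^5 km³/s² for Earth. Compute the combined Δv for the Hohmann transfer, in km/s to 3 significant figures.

Transfer-ellipse semi-major axis a_t = (r₁ + r₂)/2 = (8210 + 61400)/2 = 34805 km.
Circular speed at r₁: v₁ = √(μ/r₁) = √(3.986×10^5/8210) = 6.968 km/s.
Transfer-orbit speed at r₁ (vis-viva): v_p = √[μ(2/r₁ − 1/a_t)] = 9.255 km/s.
First burn Δv₁ = |v_p − v₁| = 2.287 km/s.
At r₂, v₂ = √(μ/r₂) = 2.5479 km/s.
Transfer-orbit speed at r₂: v_a = √[μ(2/r₂ − 1/a_t)] = 1.2375 km/s.
Second burn Δv₂ = |v₂ − v_a| = 1.310 km/s.
Total Δv = Δv₁ + Δv₂ = 3.597 km/s.

Δv = 3.60 km/s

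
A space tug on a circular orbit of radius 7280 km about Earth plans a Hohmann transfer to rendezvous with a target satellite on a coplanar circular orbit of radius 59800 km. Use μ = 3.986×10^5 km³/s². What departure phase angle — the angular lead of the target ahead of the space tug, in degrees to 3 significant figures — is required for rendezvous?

The Hohmann ellipse has a_t = (r₁ + r₂)/2 = 33540 km.
The half-period of the transfer ellipse is t = π√(a_t³/μ) = 30565 s.
Target angular speed ω₂ = √(μ/r₂³) = 4.3173×10^-5 rad/s.
Angle swept by the target during transfer: ω₂·t = 1.3196 rad = 75.61°.
The space tug traverses 180° on the transfer ellipse, so the target must lead by 180° − 75.61° = 104°.

φ = 104°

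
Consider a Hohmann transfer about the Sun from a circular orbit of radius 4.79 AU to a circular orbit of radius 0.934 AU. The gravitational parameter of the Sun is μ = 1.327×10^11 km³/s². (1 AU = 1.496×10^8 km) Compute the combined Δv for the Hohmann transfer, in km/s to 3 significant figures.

In km: r₁ = 4.79 × 1.496×10^8 = 7.16584×10^8 km; r₂ = 0.934 × 1.496×10^8 = 1.397264×10^8 km.
Transfer-ellipse semi-major axis a_t = (r₁ + r₂)/2 = (7.16584×10^8 + 1.397264×10^8)/2 = 4.281552×10^8 km.
At r₁ the circular-orbit speed is v₁ = √(μ/r₁) = 13.6082 km/s.
On the transfer ellipse at r₁, v² = μ(2/r − 1/a) gives v_a = √[μ(2/r₁ − 1/a_t)] = 7.77393 km/s.
First burn Δv₁ = |v_a − v₁| = 5.8343 km/s.
Circular speed at r₂: v₂ = √(μ/r₂) = 30.817 km/s.
Transfer-orbit speed at r₂: v_p = √[μ(2/r₂ − 1/a_t)] = 39.868 km/s.
Second burn Δv₂ = |v₂ − v_p| = 9.0510 km/s.
Total Δv = Δv₁ + Δv₂ = 14.89 km/s.

Δv = 14.9 km/s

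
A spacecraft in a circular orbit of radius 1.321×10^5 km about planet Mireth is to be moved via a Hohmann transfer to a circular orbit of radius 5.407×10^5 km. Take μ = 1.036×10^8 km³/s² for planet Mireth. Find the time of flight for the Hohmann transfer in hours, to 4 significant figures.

The Hohmann ellipse has a_t = (r₁ + r₂)/2 = 3.364×10^5 km.
Half the transfer-orbit period gives t = π√(a_t³/μ) = 60220 s.
Converting: 60220 s ÷ 3600 s/hour = 16.73 hours.

t = 16.73 hours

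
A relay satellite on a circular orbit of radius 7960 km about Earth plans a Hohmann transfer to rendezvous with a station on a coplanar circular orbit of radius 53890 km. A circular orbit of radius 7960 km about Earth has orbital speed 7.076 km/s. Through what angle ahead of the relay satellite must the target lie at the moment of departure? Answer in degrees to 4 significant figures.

φ = 101.8°

From the circular-orbit relation v² = μ/r at r = 7960 km: μ = v²r = (7.076)² × 7960 = 3.98555×10^5 km³/s².
Transfer-ellipse semi-major axis a_t = (r₁ + r₂)/2 = (7960 + 53890)/2 = 30925 km.
Transfer time t = π√(a_t³/μ) = 27062.6 s.
Target angular speed ω₂ = √(μ/r₂³) = 5.04640×10^-5 rad/s.
Angle swept by the target during transfer: ω₂·t = 1.36569 rad = 78.248°.
The relay satellite traverses 180° on the transfer ellipse, so the target must lead by 180° − 78.248° = 101.8°.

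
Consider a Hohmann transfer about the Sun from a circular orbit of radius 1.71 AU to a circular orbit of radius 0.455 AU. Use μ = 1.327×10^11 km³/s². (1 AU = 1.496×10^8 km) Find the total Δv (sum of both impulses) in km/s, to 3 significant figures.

In km: r₁ = 1.71 × 1.496×10^8 = 2.55816×10^8 km; r₂ = 0.455 × 1.496×10^8 = 6.8068×10^7 km.
Transfer-ellipse semi-major axis a_t = (r₁ + r₂)/2 = (2.55816×10^8 + 6.8068×10^7)/2 = 1.61942×10^8 km.
At r₁ the circular-orbit speed is v₁ = √(μ/r₁) = 22.78 km/s.
On the transfer ellipse at r₁, vis-viva gives v_a = √[μ(2/r₁ − 1/a_t)] = 14.77 km/s.
First burn Δv₁ = |v_a − v₁| = 8.010 km/s.
At r₂, v₂ = √(μ/r₂) = 44.15 km/s.
Transfer-orbit speed at r₂: v_p = √[μ(2/r₂ − 1/a_t)] = 55.49 km/s.
Second burn Δv₂ = |v₂ − v_p| = 11.34 km/s.
Total Δv = Δv₁ + Δv₂ = 19.35 km/s.

Δv = 19.4 km/s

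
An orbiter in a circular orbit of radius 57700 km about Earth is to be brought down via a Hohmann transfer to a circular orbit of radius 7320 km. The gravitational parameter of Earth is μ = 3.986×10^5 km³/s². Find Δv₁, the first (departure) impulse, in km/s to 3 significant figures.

The Hohmann ellipse has a_t = (r₁ + r₂)/2 = 32510 km.
On the circular orbit at r = 57700 km, v_c = √(μ/r) = 2.628 km/s.
Transfer-orbit speed at the same r (vis-viva, a = a_t): v_t = √[μ(2/r − 1/a_t)] = 1.247 km/s.
Δv₁ = |v_t − v_c| = |1.247 − 2.628| = 1.381 km/s.

Δv₁ = 1.38 km/s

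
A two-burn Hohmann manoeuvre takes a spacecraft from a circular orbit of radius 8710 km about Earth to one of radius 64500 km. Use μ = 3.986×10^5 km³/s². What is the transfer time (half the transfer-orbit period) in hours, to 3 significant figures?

t = 9.68 hours

The Hohmann ellipse has a_t = (r₁ + r₂)/2 = 36605 km.
Half the transfer-orbit period gives t = π√(a_t³/μ) = 34850 s.
Converting: 34850 s ÷ 3600 s/hour = 9.68 hours.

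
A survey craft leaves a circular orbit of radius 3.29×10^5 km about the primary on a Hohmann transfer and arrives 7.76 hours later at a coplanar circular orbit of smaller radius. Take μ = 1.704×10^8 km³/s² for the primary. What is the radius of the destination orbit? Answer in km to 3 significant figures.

Transfer time t = 7.76 hours = 27936 s, and t = π√(a_t³/μ).
So a_t = (μ t²/π²)^(1/3) = (1.704×10^8 × (27936)² / π²)^(1/3) = 2.3796×10^5 km.
Since a_t = (r₁ + r₂)/2, r₂ = 2a_t − r₁ = 2×2.3796×10^5 − 3.290×10^5 = 1.4692×10^5 km.

r₂ = 1.47×10^5 km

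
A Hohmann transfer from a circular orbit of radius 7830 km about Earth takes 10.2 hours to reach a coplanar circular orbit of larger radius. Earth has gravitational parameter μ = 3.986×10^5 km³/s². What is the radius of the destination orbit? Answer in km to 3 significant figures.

Transfer time t = 10.2 hours = 36720 s, and t = π√(a_t³/μ).
So a_t = (μ t²/π²)^(1/3) = (3.986×10^5 × (36720)² / π²)^(1/3) = 37904 km.
Since a_t = (r₁ + r₂)/2, r₂ = 2a_t − r₁ = 2×37904 − 7830 = 67978 km.

r₂ = 68000 km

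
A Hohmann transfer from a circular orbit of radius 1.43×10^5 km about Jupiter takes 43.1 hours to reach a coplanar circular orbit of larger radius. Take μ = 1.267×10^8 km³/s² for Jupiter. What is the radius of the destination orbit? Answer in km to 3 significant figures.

r₂ = 1.21×10^6 km

Transfer time t = 43.1 hours = 1.5516×10^5 s, and t = π√(a_t³/μ).
So a_t = (μ t²/π²)^(1/3) = (1.267×10^8 × (1.5516×10^5)² / π²)^(1/3) = 6.7610×10^5 km.
Since a_t = (r₁ + r₂)/2, r₂ = 2a_t − r₁ = 2×6.7610×10^5 − 1.430×10^5 = 1.2092×10^6 km.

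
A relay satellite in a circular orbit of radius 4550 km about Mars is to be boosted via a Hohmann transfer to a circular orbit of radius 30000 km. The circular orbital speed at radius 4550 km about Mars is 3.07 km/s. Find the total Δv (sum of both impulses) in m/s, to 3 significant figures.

From the circular-orbit relation v² = μ/r at r = 4550 km: μ = v²r = (3.07)² × 4550 = 42883.3 km³/s².
The Hohmann ellipse has a_t = (r₁ + r₂)/2 = 17275 km.
At r₁ the circular-orbit speed is v₁ = √(μ/r₁) = 3.0700 km/s.
On the transfer ellipse at r₁, vis-viva equation gives v_p = √[μ(2/r₁ − 1/a_t)] = 4.0457 km/s.
First burn Δv₁ = |v_p − v₁| = 0.9757 km/s.
At r₂, v₂ = √(μ/r₂) = 1.1956 km/s.
Transfer-orbit speed at r₂: v_a = √[μ(2/r₂ − 1/a_t)] = 0.61359 km/s.
Second burn Δv₂ = |v₂ − v_a| = 0.5820 km/s.
Total Δv = Δv₁ + Δv₂ = 1.558 km/s.

Δv = 1560 m/s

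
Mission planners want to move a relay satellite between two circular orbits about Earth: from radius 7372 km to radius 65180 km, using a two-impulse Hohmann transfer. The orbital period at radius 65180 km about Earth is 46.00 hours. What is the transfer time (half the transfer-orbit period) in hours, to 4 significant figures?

From Kepler's third law T² = 4π²r³/μ at r = 65180 km, T = 46.00 hours = 46.00 × 3600 s = 1.656×10^5 s: μ = 4π²r³/T² = 3.98641×10^5 km³/s².
Transfer-ellipse semi-major axis a_t = (r₁ + r₂)/2 = (7372 + 65180)/2 = 36276 km.
Transfer time t = π√(a_t³/μ) = π√((36276)³ / 3.98641×10^5) = 34380 s.
Converting: 34380 s ÷ 3600 s/hour = 9.550 hours.

t = 9.550 hours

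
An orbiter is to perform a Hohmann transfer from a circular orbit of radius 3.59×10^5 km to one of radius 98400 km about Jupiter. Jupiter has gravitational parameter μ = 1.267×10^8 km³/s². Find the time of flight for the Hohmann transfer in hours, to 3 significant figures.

Semi-major axis of the transfer orbit: a_t = (3.590×10^5 + 98400)/2 = 2.287×10^5 km.
Half the transfer-orbit period gives t = π√(a_t³/μ) = 30530 s.
Converting: 30530 s ÷ 3600 s/hour = 8.48 hours.

t = 8.48 hours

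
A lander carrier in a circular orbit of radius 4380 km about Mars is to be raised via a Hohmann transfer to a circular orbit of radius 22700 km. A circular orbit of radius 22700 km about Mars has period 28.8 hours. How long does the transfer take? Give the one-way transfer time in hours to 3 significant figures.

t = 6.63 hours

From Kepler's third law T² = 4π²r³/μ at r = 22700 km, T = 28.8 hours = 28.8 × 3600 s = 1.0368×10^5 s: μ = 4π²r³/T² = 42958.3 km³/s².
The Hohmann ellipse has a_t = (r₁ + r₂)/2 = 13540 km.
Transfer time t = π√(a_t³/μ) = π√((13540)³ / 42958.3) = 23880 s.
Converting: 23880 s ÷ 3600 s/hour = 6.63 hours.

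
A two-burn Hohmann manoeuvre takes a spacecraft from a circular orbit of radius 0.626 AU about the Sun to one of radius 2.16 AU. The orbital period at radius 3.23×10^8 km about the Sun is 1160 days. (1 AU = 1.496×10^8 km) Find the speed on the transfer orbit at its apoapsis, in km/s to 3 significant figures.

v = 13.6 km/s

From Kepler's third law T² = 4π²r³/μ at r = 3.23×10^8 km, T = 1160 days = 1160 × 86400 s = 1.00224×10^8 s: μ = 4π²r³/T² = 1.32441×10^11 km³/s².
In km: r₁ = 0.626 × 1.496×10^8 = 9.36496×10^7 km; r₂ = 2.16 × 1.496×10^8 = 3.23136×10^8 km.
Transfer-ellipse semi-major axis a_t = (r₁ + r₂)/2 = (9.36496×10^7 + 3.23136×10^8)/2 = 2.083928×10^8 km.
The apoapsis of the transfer ellipse is at r = 3.23136×10^8 km.
From the vis-viva equation, v = √[μ(2/r − 1/a_t)] = 13.57 km/s.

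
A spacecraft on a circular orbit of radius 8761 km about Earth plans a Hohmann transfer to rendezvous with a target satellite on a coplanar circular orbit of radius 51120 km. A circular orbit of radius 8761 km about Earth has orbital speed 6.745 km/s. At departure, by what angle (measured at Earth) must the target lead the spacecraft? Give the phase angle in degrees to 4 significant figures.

φ = 99.32°

From the circular-orbit relation v² = μ/r at r = 8761 km: μ = v²r = (6.745)² × 8761 = 3.98582×10^5 km³/s².
The Hohmann ellipse has a_t = (r₁ + r₂)/2 = 29940.5 km.
Transfer time t = π√(a_t³/μ) = 25780 s.
Target angular speed ω₂ = √(μ/r₂³) = 5.4623×10^-5 rad/s.
Angle swept by the target during transfer: ω₂·t = 1.4082 rad = 80.68°.
Arrival is 180° from departure on the ellipse, so φ = 180° − 80.68° = 99.32°.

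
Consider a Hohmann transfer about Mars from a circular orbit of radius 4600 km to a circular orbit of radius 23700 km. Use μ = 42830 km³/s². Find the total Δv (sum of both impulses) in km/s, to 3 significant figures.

Transfer-ellipse semi-major axis a_t = (r₁ + r₂)/2 = (4600 + 23700)/2 = 14150 km.
At r₁ the circular-orbit speed is v₁ = √(μ/r₁) = 3.051372 km/s.
On the transfer ellipse at r₁, v² = μ(2/r − 1/a) gives v_p = √[μ(2/r₁ − 1/a_t)] = 3.949036 km/s.
First burn Δv₁ = |v_p − v₁| = 0.89766 km/s.
Circular speed at r₂: v₂ = √(μ/r₂) = 1.34431 km/s.
Transfer-orbit speed at r₂: v_a = √[μ(2/r₂ − 1/a_t)] = 0.766480 km/s.
Second burn Δv₂ = |v₂ − v_a| = 0.57783 km/s.
Δv = Δv₁ + Δv₂ = 0.89766 + 0.57783 = 1.475 km/s.

Δv = 1.48 km/s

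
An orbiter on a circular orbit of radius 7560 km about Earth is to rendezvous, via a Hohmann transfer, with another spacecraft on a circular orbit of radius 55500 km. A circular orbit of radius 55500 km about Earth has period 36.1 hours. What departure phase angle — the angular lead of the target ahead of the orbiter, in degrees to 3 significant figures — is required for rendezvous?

From Kepler's third law T² = 4π²r³/μ at r = 55500 km, T = 36.1 hours = 36.1 × 3600 s = 1.2996×10^5 s: μ = 4π²r³/T² = 3.99594×10^5 km³/s².
The Hohmann ellipse has a_t = (r₁ + r₂)/2 = 31530 km.
The half-period of the transfer ellipse is t = π√(a_t³/μ) = 27824.4 s.
Target angular speed ω₂ = √(μ/r₂³) = 4.83471×10^-5 rad/s.
Angle swept by the target during transfer: ω₂·t = 1.34523 rad = 77.08°.
The orbiter traverses 180° on the transfer ellipse, so the target must lead by 180° − 77.08° = 103°.

φ = 103°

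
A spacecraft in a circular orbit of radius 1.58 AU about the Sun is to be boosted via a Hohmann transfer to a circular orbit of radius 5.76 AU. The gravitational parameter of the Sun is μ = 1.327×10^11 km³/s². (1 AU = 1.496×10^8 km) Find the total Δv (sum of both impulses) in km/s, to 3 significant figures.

In km: r₁ = 1.58 × 1.496×10^8 = 2.36368×10^8 km; r₂ = 5.76 × 1.496×10^8 = 8.61696×10^8 km.
Transfer-ellipse semi-major axis a_t = (r₁ + r₂)/2 = (2.36368×10^8 + 8.61696×10^8)/2 = 5.49032×10^8 km.
Circular speed at r₁: v₁ = √(μ/r₁) = √(1.327×10^11/2.36368×10^8) = 23.69 km/s.
Transfer-orbit speed at r₁ (vis-viva equation): v_p = √[μ(2/r₁ − 1/a_t)] = 29.68 km/s.
First burn Δv₁ = |v_p − v₁| = 5.990 km/s.
Circular speed at r₂: v₂ = √(μ/r₂) = 12.4096 km/s.
Transfer-orbit speed at r₂: v_a = √[μ(2/r₂ − 1/a_t)] = 8.14243 km/s.
Second burn Δv₂ = |v₂ − v_a| = 4.267 km/s.
Δv = Δv₁ + Δv₂ = 5.990 + 4.267 = 10.26 km/s.

Δv = 10.3 km/s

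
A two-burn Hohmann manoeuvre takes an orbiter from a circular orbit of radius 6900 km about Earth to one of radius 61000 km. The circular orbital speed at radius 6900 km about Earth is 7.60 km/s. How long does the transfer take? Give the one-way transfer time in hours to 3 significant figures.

From the circular-orbit relation v² = μ/r at r = 6900 km: μ = v²r = (7.60)² × 6900 = 3.98544×10^5 km³/s².
Transfer-ellipse semi-major axis a_t = (r₁ + r₂)/2 = (6900 + 61000)/2 = 33950 km.
By Kepler's third law the transfer-orbit period is T = 2π√(a_t³/μ), so t = T/2 = 31130 s.
Converting: 31130 s ÷ 3600 s/hour = 8.65 hours.

t = 8.65 hours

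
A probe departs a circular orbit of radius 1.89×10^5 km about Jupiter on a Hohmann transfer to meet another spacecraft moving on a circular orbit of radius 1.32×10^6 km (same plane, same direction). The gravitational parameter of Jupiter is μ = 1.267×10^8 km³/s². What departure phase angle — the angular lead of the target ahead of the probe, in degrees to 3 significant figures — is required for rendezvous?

The Hohmann ellipse has a_t = (r₁ + r₂)/2 = 7.545×10^5 km.
Transfer time t = π√(a_t³/μ) = 1.82915×10^5 s.
Target angular speed ω₂ = √(μ/r₂³) = 7.42211×10^-6 rad/s.
Angle swept by the target during transfer: ω₂·t = 1.35762 rad = 77.79°.
Arrival is 180° from departure on the ellipse, so φ = 180° − 77.79° = 102°.

φ = 102°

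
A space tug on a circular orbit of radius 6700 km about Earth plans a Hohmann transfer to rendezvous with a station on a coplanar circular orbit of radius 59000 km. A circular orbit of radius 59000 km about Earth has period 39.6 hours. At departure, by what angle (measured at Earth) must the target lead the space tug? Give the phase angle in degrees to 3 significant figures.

From Kepler's third law T² = 4π²r³/μ at r = 59000 km, T = 39.6 hours = 39.6 × 3600 s = 1.4256×10^5 s: μ = 4π²r³/T² = 3.98952×10^5 km³/s².
Transfer-ellipse semi-major axis a_t = (r₁ + r₂)/2 = (6700 + 59000)/2 = 32850 km.
Transfer time t = π√(a_t³/μ) = 29614 s.
The target's mean motion on its circular orbit is ω₂ = √(μ/r₂³) = 4.4074×10^-5 rad/s.
Angle swept by the target during transfer: ω₂·t = 1.3052 rad = 74.78°.
Arrival is 180° from departure on the ellipse, so φ = 180° − 74.78° = 105°.

φ = 105°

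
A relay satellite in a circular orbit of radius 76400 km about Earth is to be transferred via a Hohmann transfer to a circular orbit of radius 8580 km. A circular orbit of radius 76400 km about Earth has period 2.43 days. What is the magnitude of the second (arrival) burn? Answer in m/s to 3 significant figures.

Δv₂ = 2330 m/s

From Kepler's third law T² = 4π²r³/μ at r = 76400 km, T = 2.43 days = 2.43 × 86400 s = 2.09952×10^5 s: μ = 4π²r³/T² = 3.99392×10^5 km³/s².
The Hohmann ellipse has a_t = (r₁ + r₂)/2 = 42490 km.
On the circular orbit at r = 8580 km, v_c = √(μ/r) = 6.823 km/s.
Vis-viva on the transfer ellipse at r = 8580 km gives v_t = √[μ(2/r − 1/a_t)] = 9.149 km/s.
Δv₂ = |v_t − v_c| = |9.149 − 6.823| = 2.326 km/s.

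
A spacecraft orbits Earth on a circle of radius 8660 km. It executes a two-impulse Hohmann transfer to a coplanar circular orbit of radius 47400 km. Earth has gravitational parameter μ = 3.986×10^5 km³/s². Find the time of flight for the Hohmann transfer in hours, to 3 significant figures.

t = 6.49 hours

Semi-major axis of the transfer orbit: a_t = (8660 + 47400)/2 = 28030 km.
Half the transfer-orbit period gives t = π√(a_t³/μ) = 23350 s.
Converting: 23350 s ÷ 3600 s/hour = 6.49 hours.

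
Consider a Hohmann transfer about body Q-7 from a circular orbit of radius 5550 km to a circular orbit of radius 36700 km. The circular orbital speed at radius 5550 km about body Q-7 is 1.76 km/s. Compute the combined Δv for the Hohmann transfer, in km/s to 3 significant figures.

From the circular-orbit relation v² = μ/r at r = 5550 km: μ = v²r = (1.76)² × 5550 = 17191.7 km³/s².
Semi-major axis of the transfer orbit: a_t = (5550 + 36700)/2 = 21125 km.
At r₁ the circular-orbit speed is v₁ = √(μ/r₁) = 1.7600 km/s.
On the transfer ellipse at r₁, v² = μ(2/r − 1/a) gives v_p = √[μ(2/r₁ − 1/a_t)] = 2.3198 km/s.
First burn Δv₁ = |v_p − v₁| = 0.5598 km/s.
At r₂, v₂ = √(μ/r₂) = 0.6844 km/s.
Transfer-orbit speed at r₂: v_a = √[μ(2/r₂ − 1/a_t)] = 0.3508 km/s.
Second burn Δv₂ = |v₂ − v_a| = 0.3336 km/s.
Total Δv = Δv₁ + Δv₂ = 0.8934 km/s.

Δv = 0.893 km/s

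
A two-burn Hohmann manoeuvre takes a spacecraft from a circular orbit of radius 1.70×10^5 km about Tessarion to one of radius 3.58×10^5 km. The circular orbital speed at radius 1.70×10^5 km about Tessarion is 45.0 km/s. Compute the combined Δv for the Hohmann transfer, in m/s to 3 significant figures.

Δv = 13500 m/s

From the circular-orbit relation v² = μ/r at r = 1.70×10^5 km: μ = v²r = (45.0)² × 1.70×10^5 = 3.44250×10^8 km³/s².
Transfer-ellipse semi-major axis a_t = (r₁ + r₂)/2 = (1.700×10^5 + 3.580×10^5)/2 = 2.640×10^5 km.
Circular speed at r₁: v₁ = √(μ/r₁) = √(3.44250×10^8/1.700×10^5) = 45.000 km/s.
Transfer-orbit speed at r₁ (vis-viva equation): v_p = √[μ(2/r₁ − 1/a_t)] = 52.403 km/s.
First burn Δv₁ = |v_p − v₁| = 7.403 km/s.
At r₂, v₂ = √(μ/r₂) = 31.010 km/s.
Transfer-orbit speed at r₂: v_a = √[μ(2/r₂ − 1/a_t)] = 24.884 km/s.
Second burn Δv₂ = |v₂ − v_a| = 6.126 km/s.
Total Δv = Δv₁ + Δv₂ = 13.53 km/s.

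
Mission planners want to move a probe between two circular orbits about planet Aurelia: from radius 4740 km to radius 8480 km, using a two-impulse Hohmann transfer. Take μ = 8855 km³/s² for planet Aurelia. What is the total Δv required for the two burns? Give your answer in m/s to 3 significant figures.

Transfer-ellipse semi-major axis a_t = (r₁ + r₂)/2 = (4740 + 8480)/2 = 6610 km.
Circular speed at r₁: v₁ = √(μ/r₁) = √(8855/4740) = 1.3668 km/s.
Transfer-orbit speed at r₁ (vis-viva): v_p = √[μ(2/r₁ − 1/a_t)] = 1.5481 km/s.
First burn Δv₁ = |v_p − v₁| = 0.1813 km/s.
Circular speed at r₂: v₂ = √(μ/r₂) = 1.02187 km/s.
Transfer-orbit speed at r₂: v_a = √[μ(2/r₂ − 1/a_t)] = 0.865336 km/s.
Second burn Δv₂ = |v₂ − v_a| = 0.1565 km/s.
Δv = Δv₁ + Δv₂ = 0.1813 + 0.1565 = 0.3378 km/s.

Δv = 338 m/s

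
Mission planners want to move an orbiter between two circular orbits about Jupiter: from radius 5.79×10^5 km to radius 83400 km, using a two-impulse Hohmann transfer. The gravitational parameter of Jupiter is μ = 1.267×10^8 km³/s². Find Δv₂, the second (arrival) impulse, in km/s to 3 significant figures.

Δv₂ = 12.6 km/s

The Hohmann ellipse has a_t = (r₁ + r₂)/2 = 3.312×10^5 km.
On the circular orbit at r = 83400 km, v_c = √(μ/r) = 38.977 km/s.
Vis-viva on the transfer ellipse at r = 83400 km gives v_t = √[μ(2/r − 1/a_t)] = 51.535 km/s.
Δv₂ = |v_t − v_c| = |51.535 − 38.977| = 12.56 km/s.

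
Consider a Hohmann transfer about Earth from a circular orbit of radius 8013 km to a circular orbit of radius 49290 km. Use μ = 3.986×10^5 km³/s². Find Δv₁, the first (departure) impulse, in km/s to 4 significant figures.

Δv₁ = 2.198 km/s

Semi-major axis of the transfer orbit: a_t = (8013 + 49290)/2 = 28651.5 km.
On the circular orbit at r = 8013 km, v_c = √(μ/r) = 7.053 km/s.
Transfer-orbit speed at the same r (vis-viva, a = a_t): v_t = √[μ(2/r − 1/a_t)] = 9.251 km/s.
Δv₁ = |v_t − v_c| = |9.251 − 7.053| = 2.198 km/s.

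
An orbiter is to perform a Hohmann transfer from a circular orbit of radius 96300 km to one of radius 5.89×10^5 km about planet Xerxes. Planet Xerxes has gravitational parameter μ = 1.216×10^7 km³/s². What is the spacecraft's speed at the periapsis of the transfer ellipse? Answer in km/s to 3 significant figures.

Semi-major axis of the transfer orbit: a_t = (96300 + 5.890×10^5)/2 = 3.4265×10^5 km.
The periapsis of the transfer ellipse is at r = 96300 km.
Vis-viva: v = √[μ(2/r − 1/a_t)] = √[1.216×10^7 × (2/96300 − 1/3.4265×10^5)] = 14.73 km/s.

v = 14.7 km/s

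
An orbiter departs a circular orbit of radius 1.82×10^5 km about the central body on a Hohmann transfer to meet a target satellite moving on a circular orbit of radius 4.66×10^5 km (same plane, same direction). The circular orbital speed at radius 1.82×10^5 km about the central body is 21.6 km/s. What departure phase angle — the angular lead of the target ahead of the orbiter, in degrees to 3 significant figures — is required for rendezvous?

From the circular-orbit relation v² = μ/r at r = 1.82×10^5 km: μ = v²r = (21.6)² × 1.82×10^5 = 8.49139×10^7 km³/s².
Semi-major axis of the transfer orbit: a_t = (1.820×10^5 + 4.660×10^5)/2 = 3.240×10^5 km.
The half-period of the transfer ellipse is t = π√(a_t³/μ) = 62870 s.
The target's mean motion on its circular orbit is ω₂ = √(μ/r₂³) = 2.897×10^-5 rad/s.
Angle swept by the target during transfer: ω₂·t = 1.8213 rad = 104.4°.
Arrival is 180° from departure on the ellipse, so φ = 180° − 104.4° = 75.6°.

φ = 75.6°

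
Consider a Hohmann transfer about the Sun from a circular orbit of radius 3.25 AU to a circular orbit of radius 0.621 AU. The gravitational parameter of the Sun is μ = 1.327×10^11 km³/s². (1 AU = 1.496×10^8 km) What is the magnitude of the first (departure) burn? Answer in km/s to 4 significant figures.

Δv₁ = 7.163 km/s

In km: r₁ = 3.25 × 1.496×10^8 = 4.862×10^8 km; r₂ = 0.621 × 1.496×10^8 = 9.29016×10^7 km.
The Hohmann ellipse has a_t = (r₁ + r₂)/2 = 2.895508×10^8 km.
Circular speed at r = 4.862×10^8 km: v_c = √(μ/r) = 16.521 km/s.
Transfer-orbit speed at the same r (vis-viva, a = a_t): v_t = √[μ(2/r − 1/a_t)] = 9.3579 km/s.
Δv₁ = |v_t − v_c| = |9.3579 − 16.521| = 7.163 km/s.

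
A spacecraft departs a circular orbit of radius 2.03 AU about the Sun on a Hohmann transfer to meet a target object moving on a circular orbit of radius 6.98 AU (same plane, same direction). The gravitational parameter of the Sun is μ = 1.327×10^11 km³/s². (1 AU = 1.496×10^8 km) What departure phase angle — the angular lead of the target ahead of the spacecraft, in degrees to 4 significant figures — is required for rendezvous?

In km: r₁ = 2.03 × 1.496×10^8 = 3.03688×10^8 km; r₂ = 6.98 × 1.496×10^8 = 1.044208×10^9 km.
The Hohmann ellipse has a_t = (r₁ + r₂)/2 = 6.73948×10^8 km.
Transfer time t = π√(a_t³/μ) = 1.5089×10^8 s.
The target's mean motion on its circular orbit is ω₂ = √(μ/r₂³) = 1.0796×10^-8 rad/s.
Angle swept by the target during transfer: ω₂·t = 1.629 rad = 93.33°.
The spacecraft traverses 180° on the transfer ellipse, so the target must lead by 180° − 93.33° = 86.67°.

φ = 86.67°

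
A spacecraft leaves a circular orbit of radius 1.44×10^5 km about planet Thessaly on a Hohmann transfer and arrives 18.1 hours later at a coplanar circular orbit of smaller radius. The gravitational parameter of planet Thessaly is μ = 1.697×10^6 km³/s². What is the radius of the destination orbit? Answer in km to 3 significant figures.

Transfer time t = 18.1 hours = 65160 s, and t = π√(a_t³/μ).
So a_t = (μ t²/π²)^(1/3) = (1.697×10^6 × (65160)² / π²)^(1/3) = 90043 km.
Since a_t = (r₁ + r₂)/2, r₂ = 2a_t − r₁ = 2×90043 − 1.440×10^5 = 36086 km.

r₂ = 36100 km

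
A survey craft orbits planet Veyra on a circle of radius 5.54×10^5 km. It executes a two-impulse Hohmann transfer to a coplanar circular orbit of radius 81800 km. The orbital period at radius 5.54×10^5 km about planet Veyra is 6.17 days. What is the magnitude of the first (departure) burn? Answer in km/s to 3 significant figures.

From Kepler's third law T² = 4π²r³/μ at r = 5.54×10^5 km, T = 6.17 days = 6.17 × 86400 s = 5.33088×10^5 s: μ = 4π²r³/T² = 2.36206×10^7 km³/s².
The Hohmann ellipse has a_t = (r₁ + r₂)/2 = 3.179×10^5 km.
Circular speed at r = 5.540×10^5 km: v_c = √(μ/r) = 6.52966 km/s.
Transfer-orbit speed at the same r (vis-viva, a = a_t): v_t = √[μ(2/r − 1/a_t)] = 3.31224 km/s.
Δv₁ = |v_t − v_c| = |3.31224 − 6.52966| = 3.217 km/s.

Δv₁ = 3.22 km/s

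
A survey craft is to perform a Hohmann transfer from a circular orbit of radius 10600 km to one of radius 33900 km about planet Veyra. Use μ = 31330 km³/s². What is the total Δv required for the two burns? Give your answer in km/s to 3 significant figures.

The Hohmann ellipse has a_t = (r₁ + r₂)/2 = 22250 km.
At r₁ the circular-orbit speed is v₁ = √(μ/r₁) = 1.7192 km/s.
On the transfer ellipse at r₁, v² = μ(2/r − 1/a) gives v_p = √[μ(2/r₁ − 1/a_t)] = 2.1221 km/s.
First burn Δv₁ = |v_p − v₁| = 0.4029 km/s.
At r₂, v₂ = √(μ/r₂) = 0.9613 km/s.
Transfer-orbit speed at r₂: v_a = √[μ(2/r₂ − 1/a_t)] = 0.6635 km/s.
Second burn Δv₂ = |v₂ − v_a| = 0.2978 km/s.
Δv = Δv₁ + Δv₂ = 0.4029 + 0.2978 = 0.7007 km/s.

Δv = 0.701 km/s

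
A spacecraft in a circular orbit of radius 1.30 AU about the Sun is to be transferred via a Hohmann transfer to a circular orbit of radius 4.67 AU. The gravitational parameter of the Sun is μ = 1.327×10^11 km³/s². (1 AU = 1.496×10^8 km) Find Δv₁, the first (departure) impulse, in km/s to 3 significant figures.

In km: r₁ = 1.30 × 1.496×10^8 = 1.9448×10^8 km; r₂ = 4.67 × 1.496×10^8 = 6.98632×10^8 km.
Transfer-ellipse semi-major axis a_t = (r₁ + r₂)/2 = (1.9448×10^8 + 6.98632×10^8)/2 = 4.46556×10^8 km.
Circular speed at r = 1.9448×10^8 km: v_c = √(μ/r) = 26.1215 km/s.
Transfer-orbit speed at the same r (vis-viva, a = a_t): v_t = √[μ(2/r − 1/a_t)] = 32.6726 km/s.
Δv₁ = |v_t − v_c| = |32.6726 − 26.1215| = 6.551 km/s.

Δv₁ = 6.55 km/s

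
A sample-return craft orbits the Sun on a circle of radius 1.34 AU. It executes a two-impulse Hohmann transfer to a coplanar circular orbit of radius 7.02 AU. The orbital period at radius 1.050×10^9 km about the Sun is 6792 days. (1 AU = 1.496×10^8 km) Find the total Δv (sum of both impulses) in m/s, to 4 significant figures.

From Kepler's third law T² = 4π²r³/μ at r = 1.050×10^9 km, T = 6792 days = 6792 × 86400 s = 5.868288×10^8 s: μ = 4π²r³/T² = 1.32710×10^11 km³/s².
In km: r₁ = 1.34 × 1.496×10^8 = 2.00464×10^8 km; r₂ = 7.02 × 1.496×10^8 = 1.050192×10^9 km.
Semi-major axis of the transfer orbit: a_t = (2.00464×10^8 + 1.050192×10^9)/2 = 6.25328×10^8 km.
Circular speed at r₁: v₁ = √(μ/r₁) = √(1.32710×10^11/2.00464×10^8) = 25.730 km/s.
On the transfer ellipse at r₁, vis-viva equation gives v_p = √[μ(2/r₁ − 1/a_t)] = 33.344 km/s.
First burn Δv₁ = |v_p − v₁| = 7.614 km/s.
At r₂, v₂ = √(μ/r₂) = 11.2413 km/s.
Transfer-orbit speed at r₂: v_a = √[μ(2/r₂ − 1/a_t)] = 6.36476 km/s.
Second burn Δv₂ = |v₂ − v_a| = 4.877 km/s.
Total Δv = Δv₁ + Δv₂ = 12.49 km/s.

Δv = 12490 m/s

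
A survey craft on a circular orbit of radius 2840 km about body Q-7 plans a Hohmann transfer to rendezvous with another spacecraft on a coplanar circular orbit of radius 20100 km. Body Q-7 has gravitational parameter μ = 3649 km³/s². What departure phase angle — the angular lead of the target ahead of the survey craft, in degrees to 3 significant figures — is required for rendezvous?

Transfer-ellipse semi-major axis a_t = (r₁ + r₂)/2 = (2840 + 20100)/2 = 11470 km.
The half-period of the transfer ellipse is t = π√(a_t³/μ) = 63886 s.
The target's mean motion on its circular orbit is ω₂ = √(μ/r₂³) = 2.1198×10^-5 rad/s.
Angle swept by the target during transfer: ω₂·t = 1.35426 rad = 77.59°.
The survey craft traverses 180° on the transfer ellipse, so the target must lead by 180° − 77.59° = 102°.

φ = 102°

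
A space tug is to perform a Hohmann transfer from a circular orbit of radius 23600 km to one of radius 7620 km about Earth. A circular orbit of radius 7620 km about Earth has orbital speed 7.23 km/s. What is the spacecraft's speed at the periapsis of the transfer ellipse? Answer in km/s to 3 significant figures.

v = 8.89 km/s

From the circular-orbit relation v² = μ/r at r = 7620 km: μ = v²r = (7.23)² × 7620 = 3.98319×10^5 km³/s².
Transfer-ellipse semi-major axis a_t = (r₁ + r₂)/2 = (23600 + 7620)/2 = 15610 km.
At periapsis, r = 7620 km.
Applying v² = μ(2/r − 1/a_t): v = 8.890 km/s.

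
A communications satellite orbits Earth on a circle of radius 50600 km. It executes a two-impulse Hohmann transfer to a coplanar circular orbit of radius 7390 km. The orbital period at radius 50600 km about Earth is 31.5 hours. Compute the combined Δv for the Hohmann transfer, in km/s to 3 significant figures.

From Kepler's third law T² = 4π²r³/μ at r = 50600 km, T = 31.5 hours = 31.5 × 3600 s = 1.134×10^5 s: μ = 4π²r³/T² = 3.97727×10^5 km³/s².
Semi-major axis of the transfer orbit: a_t = (50600 + 7390)/2 = 28995 km.
Circular speed at r₁: v₁ = √(μ/r₁) = √(3.97727×10^5/50600) = 2.8036 km/s.
On the transfer ellipse at r₁, vis-viva equation gives v_a = √[μ(2/r₁ − 1/a_t)] = 1.4154 km/s.
First burn Δv₁ = |v_a − v₁| = 1.388 km/s.
Circular speed at r₂: v₂ = √(μ/r₂) = 7.336 km/s.
Transfer-orbit speed at r₂: v_p = √[μ(2/r₂ − 1/a_t)] = 9.691 km/s.
Second burn Δv₂ = |v₂ − v_p| = 2.355 km/s.
Total Δv = Δv₁ + Δv₂ = 3.743 km/s.

Δv = 3.74 km/s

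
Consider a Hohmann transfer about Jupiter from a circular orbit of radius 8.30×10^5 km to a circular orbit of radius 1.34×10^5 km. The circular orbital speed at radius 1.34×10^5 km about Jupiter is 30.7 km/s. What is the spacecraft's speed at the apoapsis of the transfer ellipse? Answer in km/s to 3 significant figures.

v = 6.50 km/s

From the circular-orbit relation v² = μ/r at r = 1.34×10^5 km: μ = v²r = (30.7)² × 1.34×10^5 = 1.26294×10^8 km³/s².
Semi-major axis of the transfer orbit: a_t = (8.300×10^5 + 1.340×10^5)/2 = 4.820×10^5 km.
At apoapsis, r = 8.300×10^5 km.
From the vis-viva equation, v = √[μ(2/r − 1/a_t)] = 6.504 km/s.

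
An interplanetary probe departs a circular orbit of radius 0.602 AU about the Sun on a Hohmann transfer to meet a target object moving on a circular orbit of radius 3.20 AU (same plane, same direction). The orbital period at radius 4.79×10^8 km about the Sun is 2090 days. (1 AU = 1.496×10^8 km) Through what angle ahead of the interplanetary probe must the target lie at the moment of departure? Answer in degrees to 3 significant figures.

φ = 97.6°

From Kepler's third law T² = 4π²r³/μ at r = 4.79×10^8 km, T = 2090 days = 2090 × 86400 s = 1.80576×10^8 s: μ = 4π²r³/T² = 1.33060×10^11 km³/s².
In km: r₁ = 0.602 × 1.496×10^8 = 9.00592×10^7 km; r₂ = 3.20 × 1.496×10^8 = 4.7872×10^8 km.
Transfer-ellipse semi-major axis a_t = (r₁ + r₂)/2 = (9.00592×10^7 + 4.7872×10^8)/2 = 2.843896×10^8 km.
Transfer time t = π√(a_t³/μ) = 4.130×10^7 s.
Target angular speed ω₂ = √(μ/r₂³) = 3.483×10^-8 rad/s.
Angle swept by the target during transfer: ω₂·t = 1.4385 rad = 82.42°.
Arrival is 180° from departure on the ellipse, so φ = 180° − 82.42° = 97.6°.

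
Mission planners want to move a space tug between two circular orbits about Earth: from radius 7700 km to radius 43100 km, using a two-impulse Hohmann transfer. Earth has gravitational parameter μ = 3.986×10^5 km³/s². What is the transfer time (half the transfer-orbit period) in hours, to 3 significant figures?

Semi-major axis of the transfer orbit: a_t = (7700 + 43100)/2 = 25400 km.
Transfer time t = π√(a_t³/μ) = π√((25400)³ / 3.986×10^5) = 20143 s.
Converting: 20143 s ÷ 3600 s/hour = 5.60 hours.

t = 5.60 hours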